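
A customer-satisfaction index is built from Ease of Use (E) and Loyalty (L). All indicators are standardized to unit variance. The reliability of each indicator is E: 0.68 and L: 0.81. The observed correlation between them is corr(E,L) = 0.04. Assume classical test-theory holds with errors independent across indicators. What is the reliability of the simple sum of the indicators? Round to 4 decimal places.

0.7548

Var(E+L) = 2 + 2·[0.04] = 2 + 0.08 = 2.08.
Because errors are independent across components, Cov(Tᵢ,Tⱼ) = Cov(Xᵢ,Xⱼ); the off-diagonal part of the true-score variance is the same as above.
True-score variance = [0.68 + 0.81] + 0.08 = 1.49 + 0.08 = 1.57.
Reliability = 1.57 / 2.08 = 0.7548.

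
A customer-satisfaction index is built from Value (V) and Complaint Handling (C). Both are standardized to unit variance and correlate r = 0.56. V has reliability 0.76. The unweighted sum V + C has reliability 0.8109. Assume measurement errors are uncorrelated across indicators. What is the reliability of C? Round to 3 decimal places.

Var(V+C) = 2 + 2·0.56 = 3.120.
True-score variance = ρ_V + ρ_C + 2·0.56, so 0.8109 = (0.76 + ρ_C + 1.12) / 3.120.
ρ_C = 0.8109·3.120 − 0.76 − 1.12 = 0.650.

0.650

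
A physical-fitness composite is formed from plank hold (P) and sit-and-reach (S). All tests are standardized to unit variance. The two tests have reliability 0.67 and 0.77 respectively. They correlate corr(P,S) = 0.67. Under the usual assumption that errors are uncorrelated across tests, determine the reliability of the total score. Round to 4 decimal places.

Var(P+S) = 2 + 2·[0.67] = 2 + 1.34 = 3.34.
Under uncorrelated errors the observed covariances equal the true-score covariances, so only the own-variance terms attenuate.
True-score variance = [0.67 + 0.77] + 1.34 = 1.44 + 1.34 = 2.78.
Reliability = 2.78 / 3.34 = 0.8323.

0.8323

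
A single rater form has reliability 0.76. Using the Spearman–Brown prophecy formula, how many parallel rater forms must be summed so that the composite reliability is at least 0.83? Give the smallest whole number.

k ≥ ρ*(1−ρ₁)/(ρ₁(1−ρ*)) = 0.83·0.24 / (0.76·0.17) = 1.542.
Smallest integer k = 2.

2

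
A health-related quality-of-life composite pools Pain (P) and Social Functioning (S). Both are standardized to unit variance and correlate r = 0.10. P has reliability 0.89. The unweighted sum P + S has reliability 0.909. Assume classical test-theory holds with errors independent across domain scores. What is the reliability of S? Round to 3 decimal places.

Var(P+S) = 2 + 2·0.10 = 2.200.
True-score variance = ρ_P + ρ_S + 2·0.10, so 0.909 = (0.89 + ρ_S + 0.20) / 2.200.
ρ_S = 0.909·2.200 − 0.89 − 0.20 = 0.910.

0.910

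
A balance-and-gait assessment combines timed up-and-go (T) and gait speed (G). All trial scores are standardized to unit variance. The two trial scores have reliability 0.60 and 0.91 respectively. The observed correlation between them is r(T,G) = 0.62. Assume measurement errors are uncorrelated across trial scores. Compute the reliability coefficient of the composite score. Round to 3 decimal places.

0.849

Var(T+G) = 2 + 2·[0.62] = 2 + 1.24 = 3.24.
Under uncorrelated errors the observed covariances equal the true-score covariances, so only the own-variance terms attenuate.
True-score variance = [0.60 + 0.91] + 1.24 = 1.51 + 1.24 = 2.75.
Reliability = 2.75 / 3.24 = 0.849.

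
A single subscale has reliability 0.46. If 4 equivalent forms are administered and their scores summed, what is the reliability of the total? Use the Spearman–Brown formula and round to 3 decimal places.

0.773

ρ_k = kρ / (1 + (k−1)ρ) = 4·0.46 / (1 + 3·0.46) = 1.840 / 2.380 = 0.773.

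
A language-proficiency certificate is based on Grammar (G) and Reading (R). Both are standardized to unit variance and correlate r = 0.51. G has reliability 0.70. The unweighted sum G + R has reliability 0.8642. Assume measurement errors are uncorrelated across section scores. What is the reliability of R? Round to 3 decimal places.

0.890

Var(G+R) = 2 + 2·0.51 = 3.020.
True-score variance = ρ_G + ρ_R + 2·0.51, so 0.8642 = (0.70 + ρ_R + 1.02) / 3.020.
ρ_R = 0.8642·3.020 − 0.70 − 1.02 = 0.890.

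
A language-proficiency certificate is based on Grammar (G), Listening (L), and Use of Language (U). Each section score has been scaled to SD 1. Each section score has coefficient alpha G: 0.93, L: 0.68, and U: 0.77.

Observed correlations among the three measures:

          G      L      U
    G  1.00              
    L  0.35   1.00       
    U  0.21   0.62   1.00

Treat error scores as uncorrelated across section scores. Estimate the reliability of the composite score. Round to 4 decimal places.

Var(G+L+U) = 3 + 2·[0.35 + 0.21 + 0.62] = 3 + 2.36 = 5.36.
Under uncorrelated errors the observed covariances equal the true-score covariances, so only the own-variance terms attenuate.
True-score variance = [0.93 + 0.68 + 0.77] + 2.36 = 2.38 + 2.36 = 4.74.
Reliability = 4.74 / 5.36 = 0.8843.

0.8843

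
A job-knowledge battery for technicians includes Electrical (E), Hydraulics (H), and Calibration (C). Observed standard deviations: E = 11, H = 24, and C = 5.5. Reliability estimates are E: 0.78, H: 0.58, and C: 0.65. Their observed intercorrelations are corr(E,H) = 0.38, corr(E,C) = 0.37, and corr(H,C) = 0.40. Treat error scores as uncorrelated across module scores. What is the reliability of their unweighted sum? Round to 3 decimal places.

Var(E+H+C) = 11² + 24² + 5.5² + 2·[11·24·0.38 + 11·5.5·0.37 + 24·5.5·0.40] = 727.25 + 351.01 = 1078.26.
Under uncorrelated errors the observed covariances equal the true-score covariances, so only the own-variance terms attenuate.
True-score variance = [11²·0.78 + 24²·0.58 + 5.5²·0.65] + 351.01 = 448.123 + 351.01 = 799.133.
Reliability = 799.133 / 1078.26 = 0.741.

0.741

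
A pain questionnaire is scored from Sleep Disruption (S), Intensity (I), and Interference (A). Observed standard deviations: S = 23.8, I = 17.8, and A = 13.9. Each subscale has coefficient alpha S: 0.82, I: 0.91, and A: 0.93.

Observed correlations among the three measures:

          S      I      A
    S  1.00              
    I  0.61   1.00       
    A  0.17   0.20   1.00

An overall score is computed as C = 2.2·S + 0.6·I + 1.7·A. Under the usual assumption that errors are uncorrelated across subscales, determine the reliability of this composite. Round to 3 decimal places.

Var(C) = 2.2²·23.8² + 0.6²·17.8² + 1.7²·13.9² + 2·[1.32·23.8·17.8·0.61 + 3.74·23.8·13.9·0.17 + 1.02·17.8·13.9·0.20] = 3414.01 + 1203.85 = 4617.86.
With uncorrelated errors the cross-covariances are all true-score covariance, so they carry over unchanged; only the diagonal terms shrink to ρᵢσᵢ².
True-score variance = [2.2²·23.8²·0.82 + 0.6²·17.8²·0.91 + 1.7²·13.9²·0.93] + 1203.85 = 2871.17 + 1203.85 = 4075.02.
Reliability = 4075.02 / 4617.86 = 0.882.

0.882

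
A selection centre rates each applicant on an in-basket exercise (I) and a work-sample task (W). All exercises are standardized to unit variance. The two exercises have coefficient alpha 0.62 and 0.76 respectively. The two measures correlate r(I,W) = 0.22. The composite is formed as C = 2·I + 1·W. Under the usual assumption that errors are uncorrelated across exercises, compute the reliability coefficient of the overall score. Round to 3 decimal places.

0.701

Var(C) = 2² + 1 + 2·[2·0.22] = 5 + 0.88 = 5.88.
With uncorrelated errors the cross-covariances are all true-score covariance, so they carry over unchanged; only the diagonal terms shrink to ρᵢσᵢ².
True-score variance = [2²·0.62 + 0.76] + 0.88 = 3.24 + 0.88 = 4.12.
Reliability = 4.12 / 5.88 = 0.701.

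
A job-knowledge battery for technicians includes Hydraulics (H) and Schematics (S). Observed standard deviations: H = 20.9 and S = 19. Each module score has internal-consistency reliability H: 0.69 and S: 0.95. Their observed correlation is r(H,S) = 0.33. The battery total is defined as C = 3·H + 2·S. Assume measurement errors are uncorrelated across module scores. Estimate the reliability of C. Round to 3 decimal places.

0.814

Var(C) = 3²·20.9² + 2²·19² + 2·[6·20.9·19·0.33] = 5375.29 + 1572.52 = 6947.81.
Because errors are independent across components, Cov(Tᵢ,Tⱼ) = Cov(Xᵢ,Xⱼ); the off-diagonal part of the true-score variance is the same as above.
True-score variance = [3²·20.9²·0.69 + 2²·19²·0.95] + 1572.52 = 4084.39 + 1572.52 = 5656.91.
Reliability = 5656.91 / 6947.81 = 0.814.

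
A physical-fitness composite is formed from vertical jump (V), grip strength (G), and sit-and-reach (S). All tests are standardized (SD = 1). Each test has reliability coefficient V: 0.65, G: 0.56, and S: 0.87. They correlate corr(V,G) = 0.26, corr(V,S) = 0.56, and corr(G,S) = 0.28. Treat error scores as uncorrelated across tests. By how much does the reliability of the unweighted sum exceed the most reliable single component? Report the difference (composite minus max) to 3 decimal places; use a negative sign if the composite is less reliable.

-0.047

Var(sum) = 3 + 2.2 = 5.2; true-score variance = 2.08 + 2.2 = 4.28; composite reliability = 0.8231.
Max component reliability = 0.8700.
Difference = 0.8231 − 0.8700 = -0.047.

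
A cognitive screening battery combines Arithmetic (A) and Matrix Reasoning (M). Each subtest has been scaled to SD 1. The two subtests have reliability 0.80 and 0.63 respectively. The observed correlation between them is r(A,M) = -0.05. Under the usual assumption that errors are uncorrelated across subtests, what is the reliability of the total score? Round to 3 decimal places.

0.700

Var(A+M) = 2 + 2·[(-0.05)] = 2 − 0.1 = 1.9.
Under uncorrelated errors the observed covariances equal the true-score covariances, so only the own-variance terms attenuate.
True-score variance = [0.80 + 0.63] − 0.1 = 1.43 − 0.1 = 1.33.
Reliability = 1.33 / 1.9 = 0.700.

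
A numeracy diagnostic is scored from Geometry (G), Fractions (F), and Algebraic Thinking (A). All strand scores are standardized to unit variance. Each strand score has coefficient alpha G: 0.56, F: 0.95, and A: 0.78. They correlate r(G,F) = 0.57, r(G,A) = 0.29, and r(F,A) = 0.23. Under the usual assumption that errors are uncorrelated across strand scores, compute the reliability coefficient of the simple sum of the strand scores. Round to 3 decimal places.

0.863

Var(G+F+A) = 3 + 2·[0.57 + 0.29 + 0.23] = 3 + 2.18 = 5.18.
Under uncorrelated errors the observed covariances equal the true-score covariances, so only the own-variance terms attenuate.
True-score variance = [0.56 + 0.95 + 0.78] + 2.18 = 2.29 + 2.18 = 4.47.
Reliability = 4.47 / 5.18 = 0.863.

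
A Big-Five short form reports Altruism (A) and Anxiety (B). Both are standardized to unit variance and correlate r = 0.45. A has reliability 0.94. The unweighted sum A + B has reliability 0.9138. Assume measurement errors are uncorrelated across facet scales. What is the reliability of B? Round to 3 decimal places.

0.810

Var(A+B) = 2 + 2·0.45 = 2.900.
True-score variance = ρ_A + ρ_B + 2·0.45, so 0.9138 = (0.94 + ρ_B + 0.90) / 2.900.
ρ_B = 0.9138·2.900 − 0.94 − 0.90 = 0.810.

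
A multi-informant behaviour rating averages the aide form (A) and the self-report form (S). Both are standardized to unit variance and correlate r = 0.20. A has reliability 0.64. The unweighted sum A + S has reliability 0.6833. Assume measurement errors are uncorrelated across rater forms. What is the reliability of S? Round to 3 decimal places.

0.600

Var(A+S) = 2 + 2·0.20 = 2.400.
True-score variance = ρ_A + ρ_S + 2·0.20, so 0.6833 = (0.64 + ρ_S + 0.40) / 2.400.
ρ_S = 0.6833·2.400 − 0.64 − 0.40 = 0.600.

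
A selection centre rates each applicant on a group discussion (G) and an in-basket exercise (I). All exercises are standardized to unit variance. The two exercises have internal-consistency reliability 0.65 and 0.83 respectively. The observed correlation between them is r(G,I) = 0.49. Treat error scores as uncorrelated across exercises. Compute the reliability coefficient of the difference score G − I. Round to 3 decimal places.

0.490

Var(G−I) = 1 + 1 − 2·0.49 = 2 − 0.98 = 1.02.
Because errors are independent across components, Cov(Tᵢ,Tⱼ) = Cov(Xᵢ,Xⱼ); the off-diagonal part of the true-score variance is the same as above.
True-score variance = [0.65 + 0.83] − 0.98 = 1.48 − 0.98 = 0.5.
Reliability = 0.5 / 1.02 = 0.490.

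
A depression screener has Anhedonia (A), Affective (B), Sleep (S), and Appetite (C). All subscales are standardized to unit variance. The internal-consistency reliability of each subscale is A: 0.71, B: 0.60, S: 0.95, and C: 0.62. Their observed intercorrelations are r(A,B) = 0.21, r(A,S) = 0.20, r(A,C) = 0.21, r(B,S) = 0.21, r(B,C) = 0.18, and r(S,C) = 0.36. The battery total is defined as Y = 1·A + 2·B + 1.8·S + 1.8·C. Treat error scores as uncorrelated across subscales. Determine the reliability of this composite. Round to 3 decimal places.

0.827

Var(Y) = 1 + 2² + 1.8² + 1.8² + 2·[2·0.21 + 1.8·0.20 + 1.8·0.21 + 3.6·0.21 + 3.6·0.18 + 3.24·0.36] = 11.48 + 7.4568 = 18.9368.
Because errors are independent across components, Cov(Tᵢ,Tⱼ) = Cov(Xᵢ,Xⱼ); the off-diagonal part of the true-score variance is the same as above.
True-score variance = [0.71 + 2²·0.60 + 1.8²·0.95 + 1.8²·0.62] + 7.4568 = 8.1968 + 7.4568 = 15.6536.
Reliability = 15.6536 / 18.9368 = 0.827.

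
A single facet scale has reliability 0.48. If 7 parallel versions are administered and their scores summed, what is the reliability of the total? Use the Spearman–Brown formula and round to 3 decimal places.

0.866

ρ_k = kρ / (1 + (k−1)ρ) = 7·0.48 / (1 + 6·0.48) = 3.360 / 3.880 = 0.866.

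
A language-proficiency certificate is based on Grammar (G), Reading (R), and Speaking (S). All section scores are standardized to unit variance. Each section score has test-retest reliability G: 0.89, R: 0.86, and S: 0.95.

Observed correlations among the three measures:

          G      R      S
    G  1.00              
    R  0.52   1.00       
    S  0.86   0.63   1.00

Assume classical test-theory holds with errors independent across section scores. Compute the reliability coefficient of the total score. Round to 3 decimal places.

Var(G+R+S) = 3 + 2·[0.52 + 0.86 + 0.63] = 3 + 4.02 = 7.02.
With uncorrelated errors the cross-covariances are all true-score covariance, so they carry over unchanged; only the diagonal terms shrink to ρᵢσᵢ².
True-score variance = [0.89 + 0.86 + 0.95] + 4.02 = 2.7 + 4.02 = 6.72.
Reliability = 6.72 / 7.02 = 0.957.

0.957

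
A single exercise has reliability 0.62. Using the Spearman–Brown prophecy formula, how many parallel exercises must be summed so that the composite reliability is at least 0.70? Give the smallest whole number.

k ≥ ρ*(1−ρ₁)/(ρ₁(1−ρ*)) = 0.70·0.38 / (0.62·0.30) = 1.430.
Smallest integer k = 2.

2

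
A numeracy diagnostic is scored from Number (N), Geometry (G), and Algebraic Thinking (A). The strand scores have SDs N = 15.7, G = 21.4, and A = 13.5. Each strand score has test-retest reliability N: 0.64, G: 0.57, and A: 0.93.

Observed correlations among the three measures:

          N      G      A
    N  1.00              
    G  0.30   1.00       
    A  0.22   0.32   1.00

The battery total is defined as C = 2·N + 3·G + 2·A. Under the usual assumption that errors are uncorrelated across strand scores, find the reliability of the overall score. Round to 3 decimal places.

0.745

Var(C) = 2²·15.7² + 3²·21.4² + 2²·13.5² + 2·[6·15.7·21.4·0.30 + 4·15.7·13.5·0.22 + 6·21.4·13.5·0.32] = 5836.6 + 2691.94 = 8528.54.
Because errors are independent across components, Cov(Tᵢ,Tⱼ) = Cov(Xᵢ,Xⱼ); the off-diagonal part of the true-score variance is the same as above.
True-score variance = [2²·15.7²·0.64 + 3²·21.4²·0.57 + 2²·13.5²·0.93] + 2691.94 = 3658.32 + 2691.94 = 6350.26.
Reliability = 6350.26 / 8528.54 = 0.745.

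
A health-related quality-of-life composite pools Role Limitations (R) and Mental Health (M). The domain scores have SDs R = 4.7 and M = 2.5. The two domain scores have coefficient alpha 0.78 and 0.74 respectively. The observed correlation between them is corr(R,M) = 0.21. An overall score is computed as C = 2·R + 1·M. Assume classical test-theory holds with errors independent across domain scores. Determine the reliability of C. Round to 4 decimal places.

0.7984

Var(C) = 2²·4.7² + 2.5² + 2·[2·4.7·2.5·0.21] = 94.61 + 9.87 = 104.48.
Under uncorrelated errors the observed covariances equal the true-score covariances, so only the own-variance terms attenuate.
True-score variance = [2²·4.7²·0.78 + 2.5²·0.74] + 9.87 = 73.5458 + 9.87 = 83.4158.
Reliability = 83.4158 / 104.48 = 0.7984.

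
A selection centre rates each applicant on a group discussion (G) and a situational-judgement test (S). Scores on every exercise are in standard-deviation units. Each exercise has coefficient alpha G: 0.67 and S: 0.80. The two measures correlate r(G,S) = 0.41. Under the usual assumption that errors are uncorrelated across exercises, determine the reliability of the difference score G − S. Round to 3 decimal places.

Var(G−S) = 1 + 1 − 2·0.41 = 2 − 0.82 = 1.18.
Under uncorrelated errors the observed covariances equal the true-score covariances, so only the own-variance terms attenuate.
True-score variance = [0.67 + 0.80] − 0.82 = 1.47 − 0.82 = 0.65.
Reliability = 0.65 / 1.18 = 0.551.

0.551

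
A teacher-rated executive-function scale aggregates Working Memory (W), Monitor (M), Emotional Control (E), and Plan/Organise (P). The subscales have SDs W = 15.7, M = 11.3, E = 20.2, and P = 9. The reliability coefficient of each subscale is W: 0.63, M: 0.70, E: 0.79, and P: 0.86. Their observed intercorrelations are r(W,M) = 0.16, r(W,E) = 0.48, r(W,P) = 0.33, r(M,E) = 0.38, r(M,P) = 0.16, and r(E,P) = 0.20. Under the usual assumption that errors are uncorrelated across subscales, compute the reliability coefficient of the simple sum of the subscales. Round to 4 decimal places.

Var(W+M+E+P) = 15.7² + 11.3² + 20.2² + 9² + 2·[15.7·11.3·0.16 + 15.7·20.2·0.48 + 15.7·9·0.33 + 11.3·20.2·0.38 + 11.3·9·0.16 + 20.2·9·0.20] = 863.22 + 733.225 = 1596.45.
Under uncorrelated errors the observed covariances equal the true-score covariances, so only the own-variance terms attenuate.
True-score variance = [15.7²·0.63 + 11.3²·0.70 + 20.2²·0.79 + 9²·0.86] + 733.225 = 636.683 + 733.225 = 1369.91.
Reliability = 1369.91 / 1596.45 = 0.8581.

0.8581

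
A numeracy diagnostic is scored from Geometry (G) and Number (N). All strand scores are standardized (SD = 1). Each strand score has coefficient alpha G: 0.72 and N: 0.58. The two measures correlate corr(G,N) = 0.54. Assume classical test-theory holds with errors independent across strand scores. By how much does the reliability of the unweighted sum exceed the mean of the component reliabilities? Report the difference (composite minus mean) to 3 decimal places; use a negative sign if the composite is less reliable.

Var(sum) = 2 + 1.08 = 3.08; true-score variance = 1.3 + 1.08 = 2.38; composite reliability = 0.7727.
Mean component reliability = 0.6500.
Difference = 0.7727 − 0.6500 = 0.123.

0.123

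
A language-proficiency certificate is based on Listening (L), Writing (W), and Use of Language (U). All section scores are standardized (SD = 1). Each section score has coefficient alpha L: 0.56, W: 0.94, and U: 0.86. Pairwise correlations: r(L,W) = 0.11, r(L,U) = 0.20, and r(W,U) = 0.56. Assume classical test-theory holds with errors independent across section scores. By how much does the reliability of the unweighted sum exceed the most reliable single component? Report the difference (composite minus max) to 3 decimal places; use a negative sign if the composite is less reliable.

Var(sum) = 3 + 1.74 = 4.74; true-score variance = 2.36 + 1.74 = 4.1; composite reliability = 0.8650.
Max component reliability = 0.9400.
Difference = 0.8650 − 0.9400 = -0.075.

-0.075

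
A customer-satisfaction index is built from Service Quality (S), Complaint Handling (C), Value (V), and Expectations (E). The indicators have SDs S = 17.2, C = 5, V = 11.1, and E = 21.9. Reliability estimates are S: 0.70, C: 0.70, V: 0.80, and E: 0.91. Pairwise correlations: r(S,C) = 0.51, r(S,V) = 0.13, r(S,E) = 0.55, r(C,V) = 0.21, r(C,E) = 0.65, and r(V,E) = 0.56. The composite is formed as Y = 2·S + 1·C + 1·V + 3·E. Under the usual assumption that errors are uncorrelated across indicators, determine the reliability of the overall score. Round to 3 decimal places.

0.920

Var(Y) = 2²·17.2² + 5² + 11.1² + 3²·21.9² + 2·[2·17.2·5·0.51 + 2·17.2·11.1·0.13 + 6·17.2·21.9·0.55 + 5·11.1·0.21 + 3·5·21.9·0.65 + 3·11.1·21.9·0.56] = 5648.06 + 4027.95 = 9676.01.
Because errors are independent across components, Cov(Tᵢ,Tⱼ) = Cov(Xᵢ,Xⱼ); the off-diagonal part of the true-score variance is the same as above.
True-score variance = [2²·17.2²·0.70 + 5²·0.70 + 11.1²·0.80 + 3²·21.9²·0.91] + 4027.95 = 4872.43 + 4027.95 = 8900.37.
Reliability = 8900.37 / 9676.01 = 0.920.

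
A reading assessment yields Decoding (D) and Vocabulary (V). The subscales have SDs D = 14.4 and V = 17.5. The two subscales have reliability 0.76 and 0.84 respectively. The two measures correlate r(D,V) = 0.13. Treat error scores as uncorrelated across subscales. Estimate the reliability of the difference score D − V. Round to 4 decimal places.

0.7796

Var(D−V) = 14.4² + 17.5² − 2·14.4·17.5·0.13 = 513.61 − 65.52 = 448.09.
With uncorrelated errors the cross-covariances are all true-score covariance, so they carry over unchanged; only the diagonal terms shrink to ρᵢσᵢ².
True-score variance = [14.4²·0.76 + 17.5²·0.84] − 65.52 = 414.844 − 65.52 = 349.324.
Reliability = 349.324 / 448.09 = 0.7796.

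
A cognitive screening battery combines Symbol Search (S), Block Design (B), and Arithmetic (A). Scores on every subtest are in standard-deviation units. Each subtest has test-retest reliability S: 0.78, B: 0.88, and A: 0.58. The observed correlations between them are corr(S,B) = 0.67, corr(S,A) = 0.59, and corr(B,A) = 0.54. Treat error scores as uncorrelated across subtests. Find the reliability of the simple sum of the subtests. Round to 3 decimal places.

0.885

Var(S+B+A) = 3 + 2·[0.67 + 0.59 + 0.54] = 3 + 3.6 = 6.6.
Under uncorrelated errors the observed covariances equal the true-score covariances, so only the own-variance terms attenuate.
True-score variance = [0.78 + 0.88 + 0.58] + 3.6 = 2.24 + 3.6 = 5.84.
Reliability = 5.84 / 6.6 = 0.885.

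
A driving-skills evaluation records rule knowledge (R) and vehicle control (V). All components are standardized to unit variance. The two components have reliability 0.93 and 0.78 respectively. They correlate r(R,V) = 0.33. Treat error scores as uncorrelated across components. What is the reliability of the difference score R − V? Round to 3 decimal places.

Var(R−V) = 1 + 1 − 2·0.33 = 2 − 0.66 = 1.34.
With uncorrelated errors the cross-covariances are all true-score covariance, so they carry over unchanged; only the diagonal terms shrink to ρᵢσᵢ².
True-score variance = [0.93 + 0.78] − 0.66 = 1.71 − 0.66 = 1.05.
Reliability = 1.05 / 1.34 = 0.784.

0.784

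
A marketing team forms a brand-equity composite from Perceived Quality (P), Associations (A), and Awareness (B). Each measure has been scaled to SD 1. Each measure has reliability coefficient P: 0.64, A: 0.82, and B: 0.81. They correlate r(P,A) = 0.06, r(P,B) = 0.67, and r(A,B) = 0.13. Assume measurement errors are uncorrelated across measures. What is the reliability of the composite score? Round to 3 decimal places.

Var(P+A+B) = 3 + 2·[0.06 + 0.67 + 0.13] = 3 + 1.72 = 4.72.
Because errors are independent across components, Cov(Tᵢ,Tⱼ) = Cov(Xᵢ,Xⱼ); the off-diagonal part of the true-score variance is the same as above.
True-score variance = [0.64 + 0.82 + 0.81] + 1.72 = 2.27 + 1.72 = 3.99.
Reliability = 3.99 / 4.72 = 0.845.

0.845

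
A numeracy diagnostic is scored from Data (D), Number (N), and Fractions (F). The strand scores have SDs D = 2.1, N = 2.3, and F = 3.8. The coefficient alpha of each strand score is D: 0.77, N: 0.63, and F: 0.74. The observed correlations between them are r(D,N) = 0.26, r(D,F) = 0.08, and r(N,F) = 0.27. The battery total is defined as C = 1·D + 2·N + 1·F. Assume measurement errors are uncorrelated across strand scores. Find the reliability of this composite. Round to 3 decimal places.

Var(C) = 2.1² + 2²·2.3² + 3.8² + 2·[2·2.1·2.3·0.26 + 2.1·3.8·0.08 + 2·2.3·3.8·0.27] = 40.01 + 15.7392 = 55.7492.
With uncorrelated errors the cross-covariances are all true-score covariance, so they carry over unchanged; only the diagonal terms shrink to ρᵢσᵢ².
True-score variance = [2.1²·0.77 + 2²·2.3²·0.63 + 3.8²·0.74] + 15.7392 = 27.4121 + 15.7392 = 43.1513.
Reliability = 43.1513 / 55.7492 = 0.774.

0.774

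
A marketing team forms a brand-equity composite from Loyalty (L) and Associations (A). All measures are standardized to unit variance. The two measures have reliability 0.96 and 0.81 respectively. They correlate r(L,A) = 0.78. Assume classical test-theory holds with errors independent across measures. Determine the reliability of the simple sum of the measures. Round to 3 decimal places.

0.935

Var(L+A) = 2 + 2·[0.78] = 2 + 1.56 = 3.56.
Because errors are independent across components, Cov(Tᵢ,Tⱼ) = Cov(Xᵢ,Xⱼ); the off-diagonal part of the true-score variance is the same as above.
True-score variance = [0.96 + 0.81] + 1.56 = 1.77 + 1.56 = 3.33.
Reliability = 3.33 / 3.56 = 0.935.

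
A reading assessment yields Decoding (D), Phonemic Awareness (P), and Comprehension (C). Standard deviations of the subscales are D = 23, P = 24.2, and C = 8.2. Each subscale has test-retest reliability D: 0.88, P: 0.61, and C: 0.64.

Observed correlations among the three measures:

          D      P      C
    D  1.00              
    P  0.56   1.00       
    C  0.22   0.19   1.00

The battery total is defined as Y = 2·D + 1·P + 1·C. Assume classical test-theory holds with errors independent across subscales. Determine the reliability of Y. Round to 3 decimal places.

Var(Y) = 2²·23² + 24.2² + 8.2² + 2·[2·23·24.2·0.56 + 2·23·8.2·0.22 + 24.2·8.2·0.19] = 2768.88 + 1488.16 = 4257.04.
Under uncorrelated errors the observed covariances equal the true-score covariances, so only the own-variance terms attenuate.
True-score variance = [2²·23²·0.88 + 24.2²·0.61 + 8.2²·0.64] + 1488.16 = 2262.35 + 1488.16 = 3750.51.
Reliability = 3750.51 / 4257.04 = 0.881.

0.881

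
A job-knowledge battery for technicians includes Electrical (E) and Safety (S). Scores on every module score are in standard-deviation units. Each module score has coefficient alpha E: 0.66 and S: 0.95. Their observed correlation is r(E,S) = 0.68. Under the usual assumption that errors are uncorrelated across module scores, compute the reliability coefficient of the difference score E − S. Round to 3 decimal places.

Var(E−S) = 1 + 1 − 2·0.68 = 2 − 1.36 = 0.64.
Under uncorrelated errors the observed covariances equal the true-score covariances, so only the own-variance terms attenuate.
True-score variance = [0.66 + 0.95] − 1.36 = 1.61 − 1.36 = 0.25.
Reliability = 0.25 / 0.64 = 0.391.

0.391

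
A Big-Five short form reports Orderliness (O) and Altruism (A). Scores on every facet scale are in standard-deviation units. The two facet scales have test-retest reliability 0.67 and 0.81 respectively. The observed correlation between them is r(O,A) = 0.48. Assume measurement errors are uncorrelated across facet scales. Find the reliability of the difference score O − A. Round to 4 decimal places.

Var(O−A) = 1 + 1 − 2·0.48 = 2 − 0.96 = 1.04.
With uncorrelated errors the cross-covariances are all true-score covariance, so they carry over unchanged; only the diagonal terms shrink to ρᵢσᵢ².
True-score variance = [0.67 + 0.81] − 0.96 = 1.48 − 0.96 = 0.52.
Reliability = 0.52 / 1.04 = 0.5000.

0.5000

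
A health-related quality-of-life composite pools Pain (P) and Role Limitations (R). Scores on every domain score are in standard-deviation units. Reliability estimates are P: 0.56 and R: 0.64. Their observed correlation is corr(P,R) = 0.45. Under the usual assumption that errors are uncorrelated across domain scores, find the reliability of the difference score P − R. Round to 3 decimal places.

Var(P−R) = 1 + 1 − 2·0.45 = 2 − 0.9 = 1.1.
Under uncorrelated errors the observed covariances equal the true-score covariances, so only the own-variance terms attenuate.
True-score variance = [0.56 + 0.64] − 0.9 = 1.2 − 0.9 = 0.3.
Reliability = 0.3 / 1.1 = 0.273.

0.273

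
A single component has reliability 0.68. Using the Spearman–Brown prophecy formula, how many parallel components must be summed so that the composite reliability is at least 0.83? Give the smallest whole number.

k ≥ ρ*(1−ρ₁)/(ρ₁(1−ρ*)) = 0.83·0.32 / (0.68·0.17) = 2.298.
Smallest integer k = 3.

3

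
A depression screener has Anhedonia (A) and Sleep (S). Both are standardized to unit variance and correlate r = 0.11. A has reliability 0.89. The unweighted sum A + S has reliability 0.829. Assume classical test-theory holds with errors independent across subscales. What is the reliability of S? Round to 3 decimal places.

0.730

Var(A+S) = 2 + 2·0.11 = 2.220.
True-score variance = ρ_A + ρ_S + 2·0.11, so 0.829 = (0.89 + ρ_S + 0.22) / 2.220.
ρ_S = 0.829·2.220 − 0.89 − 0.22 = 0.730.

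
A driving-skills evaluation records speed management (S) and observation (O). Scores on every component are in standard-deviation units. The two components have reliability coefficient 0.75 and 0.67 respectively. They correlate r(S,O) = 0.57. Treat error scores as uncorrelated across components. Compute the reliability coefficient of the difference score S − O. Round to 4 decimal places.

Var(S−O) = 1 + 1 − 2·0.57 = 2 − 1.14 = 0.86.
Under uncorrelated errors the observed covariances equal the true-score covariances, so only the own-variance terms attenuate.
True-score variance = [0.75 + 0.67] − 1.14 = 1.42 − 1.14 = 0.28.
Reliability = 0.28 / 0.86 = 0.3256.

0.3256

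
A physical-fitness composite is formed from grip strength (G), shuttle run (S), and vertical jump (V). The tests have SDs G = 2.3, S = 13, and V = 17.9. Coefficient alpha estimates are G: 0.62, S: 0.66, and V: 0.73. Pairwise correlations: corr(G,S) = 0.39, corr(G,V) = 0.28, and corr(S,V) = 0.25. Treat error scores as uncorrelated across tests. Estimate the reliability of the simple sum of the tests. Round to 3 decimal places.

0.778

Var(G+S+V) = 2.3² + 13² + 17.9² + 2·[2.3·13·0.39 + 2.3·17.9·0.28 + 13·17.9·0.25] = 494.7 + 162.727 = 657.427.
Because errors are independent across components, Cov(Tᵢ,Tⱼ) = Cov(Xᵢ,Xⱼ); the off-diagonal part of the true-score variance is the same as above.
True-score variance = [2.3²·0.62 + 13²·0.66 + 17.9²·0.73] + 162.727 = 348.719 + 162.727 = 511.446.
Reliability = 511.446 / 657.427 = 0.778.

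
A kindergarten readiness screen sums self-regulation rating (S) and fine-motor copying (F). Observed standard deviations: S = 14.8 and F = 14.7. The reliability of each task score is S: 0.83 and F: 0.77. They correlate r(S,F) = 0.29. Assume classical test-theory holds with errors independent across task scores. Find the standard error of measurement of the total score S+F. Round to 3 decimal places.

Var(total) = 435.13 + 126.185 = 561.315.
True-score variance = 348.192 + 126.185 = 474.377, so reliability = 0.8451.
Error variance = 561.315 − 474.377 = 86.9375; SEM = √86.9375 = 9.324.

9.324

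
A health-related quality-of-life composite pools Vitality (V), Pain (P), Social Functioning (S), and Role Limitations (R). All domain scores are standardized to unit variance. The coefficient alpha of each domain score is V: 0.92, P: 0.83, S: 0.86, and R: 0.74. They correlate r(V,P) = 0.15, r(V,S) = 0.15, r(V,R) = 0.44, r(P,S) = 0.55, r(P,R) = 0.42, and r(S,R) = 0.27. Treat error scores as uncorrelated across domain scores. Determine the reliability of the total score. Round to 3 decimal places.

0.918

Var(V+P+S+R) = 4 + 2·[0.15 + 0.15 + 0.44 + 0.55 + 0.42 + 0.27] = 4 + 3.96 = 7.96.
With uncorrelated errors the cross-covariances are all true-score covariance, so they carry over unchanged; only the diagonal terms shrink to ρᵢσᵢ².
True-score variance = [0.92 + 0.83 + 0.86 + 0.74] + 3.96 = 3.35 + 3.96 = 7.31.
Reliability = 7.31 / 7.96 = 0.918.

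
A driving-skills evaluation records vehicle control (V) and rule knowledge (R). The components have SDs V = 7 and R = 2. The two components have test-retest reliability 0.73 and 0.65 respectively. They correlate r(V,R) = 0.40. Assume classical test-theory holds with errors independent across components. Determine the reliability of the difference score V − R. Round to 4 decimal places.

Var(V−R) = 7² + 2² − 2·7·2·0.40 = 53 − 11.2 = 41.8.
With uncorrelated errors the cross-covariances are all true-score covariance, so they carry over unchanged; only the diagonal terms shrink to ρᵢσᵢ².
True-score variance = [7²·0.73 + 2²·0.65] − 11.2 = 38.37 − 11.2 = 27.17.
Reliability = 27.17 / 41.8 = 0.6500.

0.6500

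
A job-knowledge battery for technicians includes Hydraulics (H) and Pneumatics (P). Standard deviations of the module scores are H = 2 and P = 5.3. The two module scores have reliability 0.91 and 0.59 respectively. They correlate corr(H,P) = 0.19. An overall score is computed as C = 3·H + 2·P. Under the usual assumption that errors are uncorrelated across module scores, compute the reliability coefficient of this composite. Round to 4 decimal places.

Var(C) = 3²·2² + 2²·5.3² + 2·[6·2·5.3·0.19] = 148.36 + 24.168 = 172.528.
Under uncorrelated errors the observed covariances equal the true-score covariances, so only the own-variance terms attenuate.
True-score variance = [3²·2²·0.91 + 2²·5.3²·0.59] + 24.168 = 99.0524 + 24.168 = 123.22.
Reliability = 123.22 / 172.528 = 0.7142.

0.7142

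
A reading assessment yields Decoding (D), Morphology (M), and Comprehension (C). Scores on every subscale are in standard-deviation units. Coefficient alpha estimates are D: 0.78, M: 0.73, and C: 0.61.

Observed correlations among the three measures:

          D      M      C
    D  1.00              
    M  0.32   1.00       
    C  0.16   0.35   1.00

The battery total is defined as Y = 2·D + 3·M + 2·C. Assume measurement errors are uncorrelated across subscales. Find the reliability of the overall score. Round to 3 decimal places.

Var(Y) = 2² + 3² + 2² + 2·[6·0.32 + 4·0.16 + 6·0.35] = 17 + 9.32 = 26.32.
With uncorrelated errors the cross-covariances are all true-score covariance, so they carry over unchanged; only the diagonal terms shrink to ρᵢσᵢ².
True-score variance = [2²·0.78 + 3²·0.73 + 2²·0.61] + 9.32 = 12.13 + 9.32 = 21.45.
Reliability = 21.45 / 26.32 = 0.815.

0.815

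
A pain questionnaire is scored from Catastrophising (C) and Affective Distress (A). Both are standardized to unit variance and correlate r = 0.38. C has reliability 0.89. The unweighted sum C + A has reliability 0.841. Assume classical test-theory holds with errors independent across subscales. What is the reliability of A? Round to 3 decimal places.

Var(C+A) = 2 + 2·0.38 = 2.760.
True-score variance = ρ_C + ρ_A + 2·0.38, so 0.841 = (0.89 + ρ_A + 0.76) / 2.760.
ρ_A = 0.841·2.760 − 0.89 − 0.76 = 0.671.

0.671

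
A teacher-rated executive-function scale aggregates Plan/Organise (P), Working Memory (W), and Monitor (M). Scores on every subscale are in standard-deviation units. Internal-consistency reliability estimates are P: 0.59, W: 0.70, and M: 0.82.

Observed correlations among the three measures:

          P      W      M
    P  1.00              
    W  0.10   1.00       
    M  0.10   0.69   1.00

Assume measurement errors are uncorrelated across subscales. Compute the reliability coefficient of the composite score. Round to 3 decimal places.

Var(P+W+M) = 3 + 2·[0.10 + 0.10 + 0.69] = 3 + 1.78 = 4.78.
Because errors are independent across components, Cov(Tᵢ,Tⱼ) = Cov(Xᵢ,Xⱼ); the off-diagonal part of the true-score variance is the same as above.
True-score variance = [0.59 + 0.70 + 0.82] + 1.78 = 2.11 + 1.78 = 3.89.
Reliability = 3.89 / 4.78 = 0.814.

0.814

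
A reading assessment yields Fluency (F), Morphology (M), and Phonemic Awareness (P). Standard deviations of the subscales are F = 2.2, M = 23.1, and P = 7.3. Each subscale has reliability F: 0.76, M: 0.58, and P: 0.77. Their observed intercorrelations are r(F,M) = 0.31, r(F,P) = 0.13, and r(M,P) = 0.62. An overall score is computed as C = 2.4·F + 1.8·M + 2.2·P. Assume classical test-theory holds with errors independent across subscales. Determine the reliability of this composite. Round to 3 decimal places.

0.736

Var(C) = 2.4²·2.2² + 1.8²·23.1² + 2.2²·7.3² + 2·[4.32·2.2·23.1·0.31 + 5.28·2.2·7.3·0.13 + 3.96·23.1·7.3·0.62] = 2014.7 + 986.204 = 3000.9.
Because errors are independent across components, Cov(Tᵢ,Tⱼ) = Cov(Xᵢ,Xⱼ); the off-diagonal part of the true-score variance is the same as above.
True-score variance = [2.4²·2.2²·0.76 + 1.8²·23.1²·0.58 + 2.2²·7.3²·0.77] + 986.204 = 1222.55 + 986.204 = 2208.75.
Reliability = 2208.75 / 3000.9 = 0.736.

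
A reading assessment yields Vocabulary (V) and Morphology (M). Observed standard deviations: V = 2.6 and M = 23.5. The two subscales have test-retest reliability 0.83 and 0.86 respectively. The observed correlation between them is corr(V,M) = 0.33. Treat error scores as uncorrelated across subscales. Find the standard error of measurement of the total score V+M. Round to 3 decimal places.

8.858

Var(total) = 559.01 + 40.326 = 599.336.
True-score variance = 480.546 + 40.326 = 520.872, so reliability = 0.8691.
Error variance = 599.336 − 520.872 = 78.4642; SEM = √78.4642 = 8.858.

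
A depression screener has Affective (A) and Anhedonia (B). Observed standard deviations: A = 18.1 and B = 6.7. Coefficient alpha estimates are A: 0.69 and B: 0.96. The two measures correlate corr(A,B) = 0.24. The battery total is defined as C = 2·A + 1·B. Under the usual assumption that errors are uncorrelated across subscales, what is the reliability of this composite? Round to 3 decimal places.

Var(C) = 2²·18.1² + 6.7² + 2·[2·18.1·6.7·0.24] = 1355.33 + 116.419 = 1471.75.
With uncorrelated errors the cross-covariances are all true-score covariance, so they carry over unchanged; only the diagonal terms shrink to ρᵢσᵢ².
True-score variance = [2²·18.1²·0.69 + 6.7²·0.96] + 116.419 = 947.298 + 116.419 = 1063.72.
Reliability = 1063.72 / 1471.75 = 0.723.

0.723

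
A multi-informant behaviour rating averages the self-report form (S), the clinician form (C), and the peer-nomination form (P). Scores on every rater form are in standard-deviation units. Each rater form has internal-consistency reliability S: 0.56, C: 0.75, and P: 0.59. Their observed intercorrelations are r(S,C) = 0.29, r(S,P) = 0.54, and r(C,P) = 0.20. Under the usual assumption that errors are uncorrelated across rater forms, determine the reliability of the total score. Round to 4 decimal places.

0.7826

Var(S+C+P) = 3 + 2·[0.29 + 0.54 + 0.20] = 3 + 2.06 = 5.06.
Because errors are independent across components, Cov(Tᵢ,Tⱼ) = Cov(Xᵢ,Xⱼ); the off-diagonal part of the true-score variance is the same as above.
True-score variance = [0.56 + 0.75 + 0.59] + 2.06 = 1.9 + 2.06 = 3.96.
Reliability = 3.96 / 5.06 = 0.7826.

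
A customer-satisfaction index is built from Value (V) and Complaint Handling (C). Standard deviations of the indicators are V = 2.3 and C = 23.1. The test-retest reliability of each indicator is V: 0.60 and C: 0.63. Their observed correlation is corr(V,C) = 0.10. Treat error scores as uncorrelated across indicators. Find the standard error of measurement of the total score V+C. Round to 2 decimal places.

Var(total) = 538.9 + 10.626 = 549.526.
True-score variance = 339.348 + 10.626 = 349.974, so reliability = 0.6369.
Error variance = 549.526 − 349.974 = 199.552; SEM = √199.552 = 14.13.

14.13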